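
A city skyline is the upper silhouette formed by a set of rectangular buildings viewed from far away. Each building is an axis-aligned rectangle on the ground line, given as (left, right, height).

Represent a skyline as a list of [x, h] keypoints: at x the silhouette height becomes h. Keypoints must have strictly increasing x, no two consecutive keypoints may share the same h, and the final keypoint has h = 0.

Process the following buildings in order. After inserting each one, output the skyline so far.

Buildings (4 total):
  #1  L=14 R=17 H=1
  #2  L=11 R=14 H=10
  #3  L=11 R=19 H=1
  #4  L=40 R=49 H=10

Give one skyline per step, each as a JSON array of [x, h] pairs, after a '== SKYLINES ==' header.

== SKYLINES ==
[[14,1],[17,0]]
[[11,10],[14,1],[17,0]]
[[11,10],[14,1],[19,0]]
[[11,10],[14,1],[19,0],[40,10],[49,0]]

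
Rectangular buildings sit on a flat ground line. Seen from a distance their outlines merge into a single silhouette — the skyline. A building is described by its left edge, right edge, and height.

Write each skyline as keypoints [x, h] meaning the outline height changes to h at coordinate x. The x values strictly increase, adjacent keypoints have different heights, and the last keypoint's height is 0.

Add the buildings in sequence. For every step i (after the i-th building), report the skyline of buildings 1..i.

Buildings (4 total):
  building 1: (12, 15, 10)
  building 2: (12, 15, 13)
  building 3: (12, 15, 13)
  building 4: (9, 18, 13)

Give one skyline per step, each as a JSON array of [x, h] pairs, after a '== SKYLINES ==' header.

== SKYLINES ==
[[12,10],[15,0]]
[[12,13],[15,0]]
[[12,13],[15,0]]
[[9,13],[18,0]]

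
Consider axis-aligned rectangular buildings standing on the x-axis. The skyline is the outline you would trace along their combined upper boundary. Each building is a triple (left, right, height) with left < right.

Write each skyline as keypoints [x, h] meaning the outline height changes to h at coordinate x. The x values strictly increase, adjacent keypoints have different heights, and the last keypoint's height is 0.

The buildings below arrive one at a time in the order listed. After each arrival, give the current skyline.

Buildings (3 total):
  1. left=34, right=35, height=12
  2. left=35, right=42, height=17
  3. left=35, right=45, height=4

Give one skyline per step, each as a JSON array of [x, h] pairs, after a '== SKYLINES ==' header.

== SKYLINES ==
[[34,12],[35,0]]
[[34,12],[35,17],[42,0]]
[[34,12],[35,17],[42,4],[45,0]]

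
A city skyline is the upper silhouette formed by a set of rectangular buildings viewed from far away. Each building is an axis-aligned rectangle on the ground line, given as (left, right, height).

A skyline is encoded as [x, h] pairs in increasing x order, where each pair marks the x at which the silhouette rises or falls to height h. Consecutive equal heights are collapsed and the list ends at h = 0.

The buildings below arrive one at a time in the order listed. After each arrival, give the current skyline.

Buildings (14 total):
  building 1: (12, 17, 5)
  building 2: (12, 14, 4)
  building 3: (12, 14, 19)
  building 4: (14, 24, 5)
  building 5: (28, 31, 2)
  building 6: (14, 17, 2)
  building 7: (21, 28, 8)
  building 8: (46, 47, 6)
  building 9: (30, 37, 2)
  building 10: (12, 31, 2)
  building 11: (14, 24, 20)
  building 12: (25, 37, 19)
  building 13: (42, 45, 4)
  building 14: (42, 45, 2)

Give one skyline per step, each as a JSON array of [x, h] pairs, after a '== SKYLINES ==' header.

== SKYLINES ==
[[12,5],[17,0]]
[[12,5],[17,0]]
[[12,19],[14,5],[17,0]]
[[12,19],[14,5],[24,0]]
[[12,19],[14,5],[24,0],[28,2],[31,0]]
[[12,19],[14,5],[24,0],[28,2],[31,0]]
[[12,19],[14,5],[21,8],[28,2],[31,0]]
[[12,19],[14,5],[21,8],[28,2],[31,0],[46,6],[47,0]]
[[12,19],[14,5],[21,8],[28,2],[37,0],[46,6],[47,0]]
[[12,19],[14,5],[21,8],[28,2],[37,0],[46,6],[47,0]]
[[12,19],[14,20],[24,8],[28,2],[37,0],[46,6],[47,0]]
[[12,19],[14,20],[24,8],[25,19],[37,0],[46,6],[47,0]]
[[12,19],[14,20],[24,8],[25,19],[37,0],[42,4],[45,0],[46,6],[47,0]]
[[12,19],[14,20],[24,8],[25,19],[37,0],[42,4],[45,0],[46,6],[47,0]]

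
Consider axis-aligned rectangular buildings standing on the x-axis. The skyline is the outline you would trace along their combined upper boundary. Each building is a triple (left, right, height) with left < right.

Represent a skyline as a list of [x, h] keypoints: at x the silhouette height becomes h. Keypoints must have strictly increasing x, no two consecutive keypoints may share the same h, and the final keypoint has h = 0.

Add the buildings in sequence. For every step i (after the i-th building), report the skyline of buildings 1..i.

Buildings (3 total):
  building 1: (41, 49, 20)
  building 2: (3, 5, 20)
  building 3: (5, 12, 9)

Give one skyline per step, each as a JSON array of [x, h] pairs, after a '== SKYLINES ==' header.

== SKYLINES ==
[[41,20],[49,0]]
[[3,20],[5,0],[41,20],[49,0]]
[[3,20],[5,9],[12,0],[41,20],[49,0]]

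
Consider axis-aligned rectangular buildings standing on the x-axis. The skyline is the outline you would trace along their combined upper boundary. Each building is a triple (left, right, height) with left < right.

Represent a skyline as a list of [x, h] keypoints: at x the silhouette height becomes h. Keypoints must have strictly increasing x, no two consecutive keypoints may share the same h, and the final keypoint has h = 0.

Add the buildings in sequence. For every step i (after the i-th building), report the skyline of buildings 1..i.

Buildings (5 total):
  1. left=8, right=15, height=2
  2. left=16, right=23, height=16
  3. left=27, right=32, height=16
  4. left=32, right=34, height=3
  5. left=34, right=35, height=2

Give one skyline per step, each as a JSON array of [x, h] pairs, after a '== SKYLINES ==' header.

== SKYLINES ==
[[8,2],[15,0]]
[[8,2],[15,0],[16,16],[23,0]]
[[8,2],[15,0],[16,16],[23,0],[27,16],[32,0]]
[[8,2],[15,0],[16,16],[23,0],[27,16],[32,3],[34,0]]
[[8,2],[15,0],[16,16],[23,0],[27,16],[32,3],[34,2],[35,0]]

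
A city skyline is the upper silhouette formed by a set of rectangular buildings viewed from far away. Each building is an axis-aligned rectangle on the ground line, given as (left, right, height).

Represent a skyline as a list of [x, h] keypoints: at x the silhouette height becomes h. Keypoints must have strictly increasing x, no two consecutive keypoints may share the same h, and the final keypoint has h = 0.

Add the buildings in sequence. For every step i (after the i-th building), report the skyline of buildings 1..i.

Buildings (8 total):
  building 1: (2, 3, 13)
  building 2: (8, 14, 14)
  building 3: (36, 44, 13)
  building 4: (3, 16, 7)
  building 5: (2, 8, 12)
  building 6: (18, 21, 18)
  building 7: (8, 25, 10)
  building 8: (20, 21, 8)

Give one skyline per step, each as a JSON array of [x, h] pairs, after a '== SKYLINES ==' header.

== SKYLINES ==
[[2,13],[3,0]]
[[2,13],[3,0],[8,14],[14,0]]
[[2,13],[3,0],[8,14],[14,0],[36,13],[44,0]]
[[2,13],[3,7],[8,14],[14,7],[16,0],[36,13],[44,0]]
[[2,13],[3,12],[8,14],[14,7],[16,0],[36,13],[44,0]]
[[2,13],[3,12],[8,14],[14,7],[16,0],[18,18],[21,0],[36,13],[44,0]]
[[2,13],[3,12],[8,14],[14,10],[18,18],[21,10],[25,0],[36,13],[44,0]]
[[2,13],[3,12],[8,14],[14,10],[18,18],[21,10],[25,0],[36,13],[44,0]]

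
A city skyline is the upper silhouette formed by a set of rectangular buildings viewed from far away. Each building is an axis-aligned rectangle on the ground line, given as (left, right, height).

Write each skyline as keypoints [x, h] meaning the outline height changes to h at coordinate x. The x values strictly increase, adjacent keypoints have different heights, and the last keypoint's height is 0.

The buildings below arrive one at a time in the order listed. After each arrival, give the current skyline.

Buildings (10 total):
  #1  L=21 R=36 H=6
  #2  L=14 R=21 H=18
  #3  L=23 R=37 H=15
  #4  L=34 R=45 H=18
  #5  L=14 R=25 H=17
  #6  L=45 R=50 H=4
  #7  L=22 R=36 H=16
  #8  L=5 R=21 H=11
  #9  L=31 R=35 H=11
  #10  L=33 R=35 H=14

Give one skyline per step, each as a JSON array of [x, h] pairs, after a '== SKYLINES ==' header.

== SKYLINES ==
[[21,6],[36,0]]
[[14,18],[21,6],[36,0]]
[[14,18],[21,6],[23,15],[37,0]]
[[14,18],[21,6],[23,15],[34,18],[45,0]]
[[14,18],[21,17],[25,15],[34,18],[45,0]]
[[14,18],[21,17],[25,15],[34,18],[45,4],[50,0]]
[[14,18],[21,17],[25,16],[34,18],[45,4],[50,0]]
[[5,11],[14,18],[21,17],[25,16],[34,18],[45,4],[50,0]]
[[5,11],[14,18],[21,17],[25,16],[34,18],[45,4],[50,0]]
[[5,11],[14,18],[21,17],[25,16],[34,18],[45,4],[50,0]]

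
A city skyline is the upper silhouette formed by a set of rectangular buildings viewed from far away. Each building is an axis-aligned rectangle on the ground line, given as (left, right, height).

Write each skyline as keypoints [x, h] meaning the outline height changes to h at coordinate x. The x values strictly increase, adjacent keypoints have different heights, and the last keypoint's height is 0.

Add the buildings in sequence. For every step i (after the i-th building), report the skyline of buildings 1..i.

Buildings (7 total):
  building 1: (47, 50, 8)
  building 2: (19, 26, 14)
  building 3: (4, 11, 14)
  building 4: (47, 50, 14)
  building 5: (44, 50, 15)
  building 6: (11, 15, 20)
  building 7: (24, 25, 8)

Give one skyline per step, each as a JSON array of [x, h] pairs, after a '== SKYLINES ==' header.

== SKYLINES ==
[[47,8],[50,0]]
[[19,14],[26,0],[47,8],[50,0]]
[[4,14],[11,0],[19,14],[26,0],[47,8],[50,0]]
[[4,14],[11,0],[19,14],[26,0],[47,14],[50,0]]
[[4,14],[11,0],[19,14],[26,0],[44,15],[50,0]]
[[4,14],[11,20],[15,0],[19,14],[26,0],[44,15],[50,0]]
[[4,14],[11,20],[15,0],[19,14],[26,0],[44,15],[50,0]]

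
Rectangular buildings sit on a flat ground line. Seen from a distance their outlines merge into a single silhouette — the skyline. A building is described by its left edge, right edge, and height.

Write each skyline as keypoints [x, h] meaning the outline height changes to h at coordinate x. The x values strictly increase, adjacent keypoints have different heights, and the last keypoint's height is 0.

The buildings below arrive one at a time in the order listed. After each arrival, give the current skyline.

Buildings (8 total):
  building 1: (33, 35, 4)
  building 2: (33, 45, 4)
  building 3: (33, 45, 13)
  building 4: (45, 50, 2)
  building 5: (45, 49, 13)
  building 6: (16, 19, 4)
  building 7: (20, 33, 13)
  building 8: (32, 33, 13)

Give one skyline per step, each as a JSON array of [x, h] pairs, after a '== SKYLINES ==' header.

== SKYLINES ==
[[33,4],[35,0]]
[[33,4],[45,0]]
[[33,13],[45,0]]
[[33,13],[45,2],[50,0]]
[[33,13],[49,2],[50,0]]
[[16,4],[19,0],[33,13],[49,2],[50,0]]
[[16,4],[19,0],[20,13],[49,2],[50,0]]
[[16,4],[19,0],[20,13],[49,2],[50,0]]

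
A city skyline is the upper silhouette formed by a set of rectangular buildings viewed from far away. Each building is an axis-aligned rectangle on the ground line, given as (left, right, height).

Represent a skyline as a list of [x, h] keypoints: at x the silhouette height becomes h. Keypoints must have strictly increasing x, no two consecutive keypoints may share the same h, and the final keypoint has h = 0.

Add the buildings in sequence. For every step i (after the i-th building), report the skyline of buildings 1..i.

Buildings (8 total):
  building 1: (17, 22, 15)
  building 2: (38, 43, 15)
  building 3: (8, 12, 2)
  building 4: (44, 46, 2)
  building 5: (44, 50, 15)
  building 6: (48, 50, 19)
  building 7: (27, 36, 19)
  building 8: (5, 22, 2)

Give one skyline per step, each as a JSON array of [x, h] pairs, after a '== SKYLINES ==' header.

== SKYLINES ==
[[17,15],[22,0]]
[[17,15],[22,0],[38,15],[43,0]]
[[8,2],[12,0],[17,15],[22,0],[38,15],[43,0]]
[[8,2],[12,0],[17,15],[22,0],[38,15],[43,0],[44,2],[46,0]]
[[8,2],[12,0],[17,15],[22,0],[38,15],[43,0],[44,15],[50,0]]
[[8,2],[12,0],[17,15],[22,0],[38,15],[43,0],[44,15],[48,19],[50,0]]
[[8,2],[12,0],[17,15],[22,0],[27,19],[36,0],[38,15],[43,0],[44,15],[48,19],[50,0]]
[[5,2],[17,15],[22,0],[27,19],[36,0],[38,15],[43,0],[44,15],[48,19],[50,0]]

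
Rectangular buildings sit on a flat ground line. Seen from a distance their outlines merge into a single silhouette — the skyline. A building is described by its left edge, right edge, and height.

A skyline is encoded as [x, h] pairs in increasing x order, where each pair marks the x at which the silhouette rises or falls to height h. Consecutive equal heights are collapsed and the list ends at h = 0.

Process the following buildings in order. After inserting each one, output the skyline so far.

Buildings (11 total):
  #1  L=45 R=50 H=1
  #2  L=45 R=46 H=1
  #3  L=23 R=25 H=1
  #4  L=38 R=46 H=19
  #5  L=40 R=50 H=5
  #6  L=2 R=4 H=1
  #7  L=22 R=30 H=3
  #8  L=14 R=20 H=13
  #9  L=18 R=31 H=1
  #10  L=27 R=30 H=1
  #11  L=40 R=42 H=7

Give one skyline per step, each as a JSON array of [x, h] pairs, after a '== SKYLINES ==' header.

== SKYLINES ==
[[45,1],[50,0]]
[[45,1],[50,0]]
[[23,1],[25,0],[45,1],[50,0]]
[[23,1],[25,0],[38,19],[46,1],[50,0]]
[[23,1],[25,0],[38,19],[46,5],[50,0]]
[[2,1],[4,0],[23,1],[25,0],[38,19],[46,5],[50,0]]
[[2,1],[4,0],[22,3],[30,0],[38,19],[46,5],[50,0]]
[[2,1],[4,0],[14,13],[20,0],[22,3],[30,0],[38,19],[46,5],[50,0]]
[[2,1],[4,0],[14,13],[20,1],[22,3],[30,1],[31,0],[38,19],[46,5],[50,0]]
[[2,1],[4,0],[14,13],[20,1],[22,3],[30,1],[31,0],[38,19],[46,5],[50,0]]
[[2,1],[4,0],[14,13],[20,1],[22,3],[30,1],[31,0],[38,19],[46,5],[50,0]]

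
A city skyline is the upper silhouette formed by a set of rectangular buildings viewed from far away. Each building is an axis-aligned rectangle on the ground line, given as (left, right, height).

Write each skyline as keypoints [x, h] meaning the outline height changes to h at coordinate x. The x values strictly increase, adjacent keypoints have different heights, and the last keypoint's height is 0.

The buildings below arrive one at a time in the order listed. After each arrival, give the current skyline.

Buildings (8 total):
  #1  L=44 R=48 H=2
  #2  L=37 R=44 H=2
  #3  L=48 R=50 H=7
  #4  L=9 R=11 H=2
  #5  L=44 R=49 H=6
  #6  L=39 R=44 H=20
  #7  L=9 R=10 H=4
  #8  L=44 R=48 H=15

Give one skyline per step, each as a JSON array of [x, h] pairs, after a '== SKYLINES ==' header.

== SKYLINES ==
[[44,2],[48,0]]
[[37,2],[48,0]]
[[37,2],[48,7],[50,0]]
[[9,2],[11,0],[37,2],[48,7],[50,0]]
[[9,2],[11,0],[37,2],[44,6],[48,7],[50,0]]
[[9,2],[11,0],[37,2],[39,20],[44,6],[48,7],[50,0]]
[[9,4],[10,2],[11,0],[37,2],[39,20],[44,6],[48,7],[50,0]]
[[9,4],[10,2],[11,0],[37,2],[39,20],[44,15],[48,7],[50,0]]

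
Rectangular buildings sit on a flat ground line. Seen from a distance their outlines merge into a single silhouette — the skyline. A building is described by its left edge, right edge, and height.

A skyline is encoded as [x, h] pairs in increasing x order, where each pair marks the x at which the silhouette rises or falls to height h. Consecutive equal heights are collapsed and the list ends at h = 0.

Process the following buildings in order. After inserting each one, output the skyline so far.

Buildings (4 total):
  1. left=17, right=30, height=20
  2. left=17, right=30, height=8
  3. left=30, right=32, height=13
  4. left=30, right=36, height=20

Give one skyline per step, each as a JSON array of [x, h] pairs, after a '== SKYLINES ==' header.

== SKYLINES ==
[[17,20],[30,0]]
[[17,20],[30,0]]
[[17,20],[30,13],[32,0]]
[[17,20],[36,0]]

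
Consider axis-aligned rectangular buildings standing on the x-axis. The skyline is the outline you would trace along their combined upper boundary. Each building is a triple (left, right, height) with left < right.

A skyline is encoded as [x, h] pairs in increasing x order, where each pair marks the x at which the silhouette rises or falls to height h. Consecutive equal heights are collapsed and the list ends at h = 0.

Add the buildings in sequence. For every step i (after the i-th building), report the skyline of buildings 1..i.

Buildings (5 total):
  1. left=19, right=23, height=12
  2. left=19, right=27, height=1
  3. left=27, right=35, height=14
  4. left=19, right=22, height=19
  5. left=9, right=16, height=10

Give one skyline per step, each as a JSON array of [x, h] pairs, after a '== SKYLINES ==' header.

== SKYLINES ==
[[19,12],[23,0]]
[[19,12],[23,1],[27,0]]
[[19,12],[23,1],[27,14],[35,0]]
[[19,19],[22,12],[23,1],[27,14],[35,0]]
[[9,10],[16,0],[19,19],[22,12],[23,1],[27,14],[35,0]]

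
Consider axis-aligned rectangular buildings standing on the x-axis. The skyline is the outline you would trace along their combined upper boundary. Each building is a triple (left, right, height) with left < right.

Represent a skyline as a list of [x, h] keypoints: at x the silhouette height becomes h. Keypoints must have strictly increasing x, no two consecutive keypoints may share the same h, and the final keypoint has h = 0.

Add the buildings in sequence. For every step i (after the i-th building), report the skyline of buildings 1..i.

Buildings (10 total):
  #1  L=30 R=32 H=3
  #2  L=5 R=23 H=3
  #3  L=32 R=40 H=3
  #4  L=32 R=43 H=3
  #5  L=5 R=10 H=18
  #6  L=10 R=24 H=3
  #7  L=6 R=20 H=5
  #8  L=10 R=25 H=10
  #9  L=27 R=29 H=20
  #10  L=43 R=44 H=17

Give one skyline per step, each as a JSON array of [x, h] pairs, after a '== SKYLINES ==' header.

== SKYLINES ==
[[30,3],[32,0]]
[[5,3],[23,0],[30,3],[32,0]]
[[5,3],[23,0],[30,3],[40,0]]
[[5,3],[23,0],[30,3],[43,0]]
[[5,18],[10,3],[23,0],[30,3],[43,0]]
[[5,18],[10,3],[24,0],[30,3],[43,0]]
[[5,18],[10,5],[20,3],[24,0],[30,3],[43,0]]
[[5,18],[10,10],[25,0],[30,3],[43,0]]
[[5,18],[10,10],[25,0],[27,20],[29,0],[30,3],[43,0]]
[[5,18],[10,10],[25,0],[27,20],[29,0],[30,3],[43,17],[44,0]]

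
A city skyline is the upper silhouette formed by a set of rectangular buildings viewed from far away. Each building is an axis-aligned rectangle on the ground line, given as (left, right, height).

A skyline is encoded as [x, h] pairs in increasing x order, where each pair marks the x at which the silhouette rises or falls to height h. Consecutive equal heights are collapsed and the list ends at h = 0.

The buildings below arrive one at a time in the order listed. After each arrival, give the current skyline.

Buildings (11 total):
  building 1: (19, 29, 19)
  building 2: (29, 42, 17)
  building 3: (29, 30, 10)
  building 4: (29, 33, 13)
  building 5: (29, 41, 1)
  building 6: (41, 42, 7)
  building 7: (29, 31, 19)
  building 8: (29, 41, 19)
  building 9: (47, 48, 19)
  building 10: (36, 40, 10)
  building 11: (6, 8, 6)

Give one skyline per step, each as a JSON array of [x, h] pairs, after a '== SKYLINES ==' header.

== SKYLINES ==
[[19,19],[29,0]]
[[19,19],[29,17],[42,0]]
[[19,19],[29,17],[42,0]]
[[19,19],[29,17],[42,0]]
[[19,19],[29,17],[42,0]]
[[19,19],[29,17],[42,0]]
[[19,19],[31,17],[42,0]]
[[19,19],[41,17],[42,0]]
[[19,19],[41,17],[42,0],[47,19],[48,0]]
[[19,19],[41,17],[42,0],[47,19],[48,0]]
[[6,6],[8,0],[19,19],[41,17],[42,0],[47,19],[48,0]]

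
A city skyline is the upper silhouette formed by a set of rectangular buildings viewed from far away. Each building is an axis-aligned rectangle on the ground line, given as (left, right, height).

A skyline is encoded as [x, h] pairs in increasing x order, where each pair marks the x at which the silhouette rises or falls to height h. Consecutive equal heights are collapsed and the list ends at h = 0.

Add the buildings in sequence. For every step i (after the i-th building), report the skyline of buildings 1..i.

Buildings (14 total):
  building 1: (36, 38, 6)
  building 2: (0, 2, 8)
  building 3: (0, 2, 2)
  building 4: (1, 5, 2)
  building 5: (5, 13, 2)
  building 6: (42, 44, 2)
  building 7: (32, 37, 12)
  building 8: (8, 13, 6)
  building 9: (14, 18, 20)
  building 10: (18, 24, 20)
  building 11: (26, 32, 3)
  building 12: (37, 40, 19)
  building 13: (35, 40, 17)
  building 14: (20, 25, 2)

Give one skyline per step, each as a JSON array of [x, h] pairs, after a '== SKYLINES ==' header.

== SKYLINES ==
[[36,6],[38,0]]
[[0,8],[2,0],[36,6],[38,0]]
[[0,8],[2,0],[36,6],[38,0]]
[[0,8],[2,2],[5,0],[36,6],[38,0]]
[[0,8],[2,2],[13,0],[36,6],[38,0]]
[[0,8],[2,2],[13,0],[36,6],[38,0],[42,2],[44,0]]
[[0,8],[2,2],[13,0],[32,12],[37,6],[38,0],[42,2],[44,0]]
[[0,8],[2,2],[8,6],[13,0],[32,12],[37,6],[38,0],[42,2],[44,0]]
[[0,8],[2,2],[8,6],[13,0],[14,20],[18,0],[32,12],[37,6],[38,0],[42,2],[44,0]]
[[0,8],[2,2],[8,6],[13,0],[14,20],[24,0],[32,12],[37,6],[38,0],[42,2],[44,0]]
[[0,8],[2,2],[8,6],[13,0],[14,20],[24,0],[26,3],[32,12],[37,6],[38,0],[42,2],[44,0]]
[[0,8],[2,2],[8,6],[13,0],[14,20],[24,0],[26,3],[32,12],[37,19],[40,0],[42,2],[44,0]]
[[0,8],[2,2],[8,6],[13,0],[14,20],[24,0],[26,3],[32,12],[35,17],[37,19],[40,0],[42,2],[44,0]]
[[0,8],[2,2],[8,6],[13,0],[14,20],[24,2],[25,0],[26,3],[32,12],[35,17],[37,19],[40,0],[42,2],[44,0]]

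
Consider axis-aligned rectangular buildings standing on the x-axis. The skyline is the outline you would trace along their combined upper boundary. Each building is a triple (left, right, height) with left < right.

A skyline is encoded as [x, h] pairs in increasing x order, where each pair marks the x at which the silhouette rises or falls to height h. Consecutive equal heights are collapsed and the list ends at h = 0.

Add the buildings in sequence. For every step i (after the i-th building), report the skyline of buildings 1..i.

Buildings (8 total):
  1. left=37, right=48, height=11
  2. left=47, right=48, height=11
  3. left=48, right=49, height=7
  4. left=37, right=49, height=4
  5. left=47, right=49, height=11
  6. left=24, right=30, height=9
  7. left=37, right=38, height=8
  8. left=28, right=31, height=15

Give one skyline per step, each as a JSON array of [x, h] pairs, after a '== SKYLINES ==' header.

== SKYLINES ==
[[37,11],[48,0]]
[[37,11],[48,0]]
[[37,11],[48,7],[49,0]]
[[37,11],[48,7],[49,0]]
[[37,11],[49,0]]
[[24,9],[30,0],[37,11],[49,0]]
[[24,9],[30,0],[37,11],[49,0]]
[[24,9],[28,15],[31,0],[37,11],[49,0]]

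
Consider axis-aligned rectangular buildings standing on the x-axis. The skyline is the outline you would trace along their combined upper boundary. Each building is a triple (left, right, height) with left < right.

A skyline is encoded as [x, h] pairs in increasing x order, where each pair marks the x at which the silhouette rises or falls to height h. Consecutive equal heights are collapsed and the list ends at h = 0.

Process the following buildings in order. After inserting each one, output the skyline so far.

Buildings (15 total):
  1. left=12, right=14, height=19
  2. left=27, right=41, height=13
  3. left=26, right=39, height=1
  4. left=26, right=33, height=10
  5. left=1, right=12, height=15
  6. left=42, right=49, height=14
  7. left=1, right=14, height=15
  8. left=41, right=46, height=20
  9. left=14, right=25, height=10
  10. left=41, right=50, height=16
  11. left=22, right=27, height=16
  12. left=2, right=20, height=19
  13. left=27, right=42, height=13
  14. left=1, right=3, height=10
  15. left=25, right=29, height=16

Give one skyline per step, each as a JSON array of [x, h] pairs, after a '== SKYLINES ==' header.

== SKYLINES ==
[[12,19],[14,0]]
[[12,19],[14,0],[27,13],[41,0]]
[[12,19],[14,0],[26,1],[27,13],[41,0]]
[[12,19],[14,0],[26,10],[27,13],[41,0]]
[[1,15],[12,19],[14,0],[26,10],[27,13],[41,0]]
[[1,15],[12,19],[14,0],[26,10],[27,13],[41,0],[42,14],[49,0]]
[[1,15],[12,19],[14,0],[26,10],[27,13],[41,0],[42,14],[49,0]]
[[1,15],[12,19],[14,0],[26,10],[27,13],[41,20],[46,14],[49,0]]
[[1,15],[12,19],[14,10],[25,0],[26,10],[27,13],[41,20],[46,14],[49,0]]
[[1,15],[12,19],[14,10],[25,0],[26,10],[27,13],[41,20],[46,16],[50,0]]
[[1,15],[12,19],[14,10],[22,16],[27,13],[41,20],[46,16],[50,0]]
[[1,15],[2,19],[20,10],[22,16],[27,13],[41,20],[46,16],[50,0]]
[[1,15],[2,19],[20,10],[22,16],[27,13],[41,20],[46,16],[50,0]]
[[1,15],[2,19],[20,10],[22,16],[27,13],[41,20],[46,16],[50,0]]
[[1,15],[2,19],[20,10],[22,16],[29,13],[41,20],[46,16],[50,0]]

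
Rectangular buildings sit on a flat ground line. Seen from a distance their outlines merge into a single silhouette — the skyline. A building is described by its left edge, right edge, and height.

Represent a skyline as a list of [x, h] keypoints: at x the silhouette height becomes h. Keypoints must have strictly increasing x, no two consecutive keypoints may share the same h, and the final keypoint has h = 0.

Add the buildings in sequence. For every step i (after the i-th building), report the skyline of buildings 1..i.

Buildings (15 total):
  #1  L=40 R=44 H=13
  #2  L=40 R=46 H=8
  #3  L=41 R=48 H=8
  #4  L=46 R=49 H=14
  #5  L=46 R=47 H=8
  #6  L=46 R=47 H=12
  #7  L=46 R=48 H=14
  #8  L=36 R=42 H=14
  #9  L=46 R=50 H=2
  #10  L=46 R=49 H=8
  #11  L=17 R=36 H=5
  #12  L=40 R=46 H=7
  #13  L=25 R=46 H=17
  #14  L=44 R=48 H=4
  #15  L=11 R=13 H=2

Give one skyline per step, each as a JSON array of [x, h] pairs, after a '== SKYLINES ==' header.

== SKYLINES ==
[[40,13],[44,0]]
[[40,13],[44,8],[46,0]]
[[40,13],[44,8],[48,0]]
[[40,13],[44,8],[46,14],[49,0]]
[[40,13],[44,8],[46,14],[49,0]]
[[40,13],[44,8],[46,14],[49,0]]
[[40,13],[44,8],[46,14],[49,0]]
[[36,14],[42,13],[44,8],[46,14],[49,0]]
[[36,14],[42,13],[44,8],[46,14],[49,2],[50,0]]
[[36,14],[42,13],[44,8],[46,14],[49,2],[50,0]]
[[17,5],[36,14],[42,13],[44,8],[46,14],[49,2],[50,0]]
[[17,5],[36,14],[42,13],[44,8],[46,14],[49,2],[50,0]]
[[17,5],[25,17],[46,14],[49,2],[50,0]]
[[17,5],[25,17],[46,14],[49,2],[50,0]]
[[11,2],[13,0],[17,5],[25,17],[46,14],[49,2],[50,0]]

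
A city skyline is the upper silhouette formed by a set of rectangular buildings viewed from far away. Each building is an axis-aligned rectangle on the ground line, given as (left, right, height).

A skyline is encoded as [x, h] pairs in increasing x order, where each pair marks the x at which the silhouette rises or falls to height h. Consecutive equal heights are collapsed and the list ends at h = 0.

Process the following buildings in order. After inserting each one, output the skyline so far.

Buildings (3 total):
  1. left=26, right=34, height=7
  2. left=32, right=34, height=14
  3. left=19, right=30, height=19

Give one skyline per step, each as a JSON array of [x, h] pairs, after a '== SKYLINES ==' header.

== SKYLINES ==
[[26,7],[34,0]]
[[26,7],[32,14],[34,0]]
[[19,19],[30,7],[32,14],[34,0]]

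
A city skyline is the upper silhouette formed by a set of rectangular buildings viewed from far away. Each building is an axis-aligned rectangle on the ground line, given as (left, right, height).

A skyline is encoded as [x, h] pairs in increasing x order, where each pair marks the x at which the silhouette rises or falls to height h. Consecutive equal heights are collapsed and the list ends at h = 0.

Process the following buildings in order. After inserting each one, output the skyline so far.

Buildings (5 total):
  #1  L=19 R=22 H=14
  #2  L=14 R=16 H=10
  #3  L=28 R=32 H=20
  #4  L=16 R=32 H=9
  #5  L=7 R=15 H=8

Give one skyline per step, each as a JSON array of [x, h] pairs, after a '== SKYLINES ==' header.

== SKYLINES ==
[[19,14],[22,0]]
[[14,10],[16,0],[19,14],[22,0]]
[[14,10],[16,0],[19,14],[22,0],[28,20],[32,0]]
[[14,10],[16,9],[19,14],[22,9],[28,20],[32,0]]
[[7,8],[14,10],[16,9],[19,14],[22,9],[28,20],[32,0]]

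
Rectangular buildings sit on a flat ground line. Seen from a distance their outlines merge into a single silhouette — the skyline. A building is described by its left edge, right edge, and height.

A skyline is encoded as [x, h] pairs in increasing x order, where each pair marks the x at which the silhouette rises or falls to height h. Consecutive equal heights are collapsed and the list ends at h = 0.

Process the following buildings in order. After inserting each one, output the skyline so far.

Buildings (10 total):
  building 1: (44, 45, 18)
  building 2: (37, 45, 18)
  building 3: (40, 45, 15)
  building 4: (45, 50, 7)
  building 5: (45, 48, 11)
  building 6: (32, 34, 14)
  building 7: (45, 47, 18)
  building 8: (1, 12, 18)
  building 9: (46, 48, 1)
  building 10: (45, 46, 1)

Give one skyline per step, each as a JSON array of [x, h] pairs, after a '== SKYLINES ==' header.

== SKYLINES ==
[[44,18],[45,0]]
[[37,18],[45,0]]
[[37,18],[45,0]]
[[37,18],[45,7],[50,0]]
[[37,18],[45,11],[48,7],[50,0]]
[[32,14],[34,0],[37,18],[45,11],[48,7],[50,0]]
[[32,14],[34,0],[37,18],[47,11],[48,7],[50,0]]
[[1,18],[12,0],[32,14],[34,0],[37,18],[47,11],[48,7],[50,0]]
[[1,18],[12,0],[32,14],[34,0],[37,18],[47,11],[48,7],[50,0]]
[[1,18],[12,0],[32,14],[34,0],[37,18],[47,11],[48,7],[50,0]]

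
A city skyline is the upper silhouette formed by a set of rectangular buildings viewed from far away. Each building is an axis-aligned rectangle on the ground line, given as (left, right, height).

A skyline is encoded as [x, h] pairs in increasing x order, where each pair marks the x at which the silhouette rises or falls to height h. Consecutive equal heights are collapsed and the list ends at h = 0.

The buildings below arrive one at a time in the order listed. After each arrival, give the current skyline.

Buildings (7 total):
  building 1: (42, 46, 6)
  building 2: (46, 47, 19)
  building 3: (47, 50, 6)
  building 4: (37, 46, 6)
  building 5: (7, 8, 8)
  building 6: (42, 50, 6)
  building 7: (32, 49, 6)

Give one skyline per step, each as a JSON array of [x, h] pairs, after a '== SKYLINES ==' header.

== SKYLINES ==
[[42,6],[46,0]]
[[42,6],[46,19],[47,0]]
[[42,6],[46,19],[47,6],[50,0]]
[[37,6],[46,19],[47,6],[50,0]]
[[7,8],[8,0],[37,6],[46,19],[47,6],[50,0]]
[[7,8],[8,0],[37,6],[46,19],[47,6],[50,0]]
[[7,8],[8,0],[32,6],[46,19],[47,6],[50,0]]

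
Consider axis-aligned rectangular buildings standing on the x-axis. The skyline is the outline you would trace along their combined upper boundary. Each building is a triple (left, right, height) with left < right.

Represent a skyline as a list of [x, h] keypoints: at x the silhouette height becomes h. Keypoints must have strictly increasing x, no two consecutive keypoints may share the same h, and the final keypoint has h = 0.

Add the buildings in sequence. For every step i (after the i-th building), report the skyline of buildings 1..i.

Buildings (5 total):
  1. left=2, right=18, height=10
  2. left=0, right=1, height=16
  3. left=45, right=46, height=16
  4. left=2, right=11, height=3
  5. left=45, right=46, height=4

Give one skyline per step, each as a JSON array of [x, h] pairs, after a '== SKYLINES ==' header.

== SKYLINES ==
[[2,10],[18,0]]
[[0,16],[1,0],[2,10],[18,0]]
[[0,16],[1,0],[2,10],[18,0],[45,16],[46,0]]
[[0,16],[1,0],[2,10],[18,0],[45,16],[46,0]]
[[0,16],[1,0],[2,10],[18,0],[45,16],[46,0]]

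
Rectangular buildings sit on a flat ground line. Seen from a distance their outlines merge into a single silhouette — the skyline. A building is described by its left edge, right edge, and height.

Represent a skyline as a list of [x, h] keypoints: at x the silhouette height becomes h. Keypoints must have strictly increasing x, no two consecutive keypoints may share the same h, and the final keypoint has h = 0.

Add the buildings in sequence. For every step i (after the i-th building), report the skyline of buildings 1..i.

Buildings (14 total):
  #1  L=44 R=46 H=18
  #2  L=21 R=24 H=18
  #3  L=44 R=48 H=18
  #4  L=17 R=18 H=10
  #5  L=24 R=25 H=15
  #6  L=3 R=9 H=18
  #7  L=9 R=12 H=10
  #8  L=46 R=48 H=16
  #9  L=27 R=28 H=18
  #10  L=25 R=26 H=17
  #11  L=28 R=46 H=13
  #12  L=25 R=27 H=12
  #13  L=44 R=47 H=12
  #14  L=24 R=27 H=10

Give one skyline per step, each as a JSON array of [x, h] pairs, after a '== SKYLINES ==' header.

== SKYLINES ==
[[44,18],[46,0]]
[[21,18],[24,0],[44,18],[46,0]]
[[21,18],[24,0],[44,18],[48,0]]
[[17,10],[18,0],[21,18],[24,0],[44,18],[48,0]]
[[17,10],[18,0],[21,18],[24,15],[25,0],[44,18],[48,0]]
[[3,18],[9,0],[17,10],[18,0],[21,18],[24,15],[25,0],[44,18],[48,0]]
[[3,18],[9,10],[12,0],[17,10],[18,0],[21,18],[24,15],[25,0],[44,18],[48,0]]
[[3,18],[9,10],[12,0],[17,10],[18,0],[21,18],[24,15],[25,0],[44,18],[48,0]]
[[3,18],[9,10],[12,0],[17,10],[18,0],[21,18],[24,15],[25,0],[27,18],[28,0],[44,18],[48,0]]
[[3,18],[9,10],[12,0],[17,10],[18,0],[21,18],[24,15],[25,17],[26,0],[27,18],[28,0],[44,18],[48,0]]
[[3,18],[9,10],[12,0],[17,10],[18,0],[21,18],[24,15],[25,17],[26,0],[27,18],[28,13],[44,18],[48,0]]
[[3,18],[9,10],[12,0],[17,10],[18,0],[21,18],[24,15],[25,17],[26,12],[27,18],[28,13],[44,18],[48,0]]
[[3,18],[9,10],[12,0],[17,10],[18,0],[21,18],[24,15],[25,17],[26,12],[27,18],[28,13],[44,18],[48,0]]
[[3,18],[9,10],[12,0],[17,10],[18,0],[21,18],[24,15],[25,17],[26,12],[27,18],[28,13],[44,18],[48,0]]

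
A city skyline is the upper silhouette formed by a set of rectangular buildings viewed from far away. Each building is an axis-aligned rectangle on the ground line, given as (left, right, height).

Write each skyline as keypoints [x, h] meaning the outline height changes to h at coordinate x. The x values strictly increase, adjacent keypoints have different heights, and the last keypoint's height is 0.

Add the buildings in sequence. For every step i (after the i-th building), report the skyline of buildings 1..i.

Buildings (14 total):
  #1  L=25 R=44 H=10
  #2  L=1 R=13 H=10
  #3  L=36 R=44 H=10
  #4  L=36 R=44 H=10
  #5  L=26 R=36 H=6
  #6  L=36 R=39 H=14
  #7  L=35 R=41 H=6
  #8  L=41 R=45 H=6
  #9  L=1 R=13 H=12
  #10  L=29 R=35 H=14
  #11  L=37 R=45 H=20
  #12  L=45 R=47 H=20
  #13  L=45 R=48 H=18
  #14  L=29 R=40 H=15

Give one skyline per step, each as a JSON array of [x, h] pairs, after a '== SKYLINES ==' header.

== SKYLINES ==
[[25,10],[44,0]]
[[1,10],[13,0],[25,10],[44,0]]
[[1,10],[13,0],[25,10],[44,0]]
[[1,10],[13,0],[25,10],[44,0]]
[[1,10],[13,0],[25,10],[44,0]]
[[1,10],[13,0],[25,10],[36,14],[39,10],[44,0]]
[[1,10],[13,0],[25,10],[36,14],[39,10],[44,0]]
[[1,10],[13,0],[25,10],[36,14],[39,10],[44,6],[45,0]]
[[1,12],[13,0],[25,10],[36,14],[39,10],[44,6],[45,0]]
[[1,12],[13,0],[25,10],[29,14],[35,10],[36,14],[39,10],[44,6],[45,0]]
[[1,12],[13,0],[25,10],[29,14],[35,10],[36,14],[37,20],[45,0]]
[[1,12],[13,0],[25,10],[29,14],[35,10],[36,14],[37,20],[47,0]]
[[1,12],[13,0],[25,10],[29,14],[35,10],[36,14],[37,20],[47,18],[48,0]]
[[1,12],[13,0],[25,10],[29,15],[37,20],[47,18],[48,0]]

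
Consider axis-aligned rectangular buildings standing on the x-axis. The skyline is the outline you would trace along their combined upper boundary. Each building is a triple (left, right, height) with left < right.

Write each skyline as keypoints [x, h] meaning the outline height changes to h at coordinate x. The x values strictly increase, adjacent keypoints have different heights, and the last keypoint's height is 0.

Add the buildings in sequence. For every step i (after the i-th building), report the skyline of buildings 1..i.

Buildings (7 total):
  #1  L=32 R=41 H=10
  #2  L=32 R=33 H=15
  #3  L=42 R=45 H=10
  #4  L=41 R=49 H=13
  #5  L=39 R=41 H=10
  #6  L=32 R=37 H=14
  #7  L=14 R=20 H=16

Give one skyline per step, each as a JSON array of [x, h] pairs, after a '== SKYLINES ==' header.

== SKYLINES ==
[[32,10],[41,0]]
[[32,15],[33,10],[41,0]]
[[32,15],[33,10],[41,0],[42,10],[45,0]]
[[32,15],[33,10],[41,13],[49,0]]
[[32,15],[33,10],[41,13],[49,0]]
[[32,15],[33,14],[37,10],[41,13],[49,0]]
[[14,16],[20,0],[32,15],[33,14],[37,10],[41,13],[49,0]]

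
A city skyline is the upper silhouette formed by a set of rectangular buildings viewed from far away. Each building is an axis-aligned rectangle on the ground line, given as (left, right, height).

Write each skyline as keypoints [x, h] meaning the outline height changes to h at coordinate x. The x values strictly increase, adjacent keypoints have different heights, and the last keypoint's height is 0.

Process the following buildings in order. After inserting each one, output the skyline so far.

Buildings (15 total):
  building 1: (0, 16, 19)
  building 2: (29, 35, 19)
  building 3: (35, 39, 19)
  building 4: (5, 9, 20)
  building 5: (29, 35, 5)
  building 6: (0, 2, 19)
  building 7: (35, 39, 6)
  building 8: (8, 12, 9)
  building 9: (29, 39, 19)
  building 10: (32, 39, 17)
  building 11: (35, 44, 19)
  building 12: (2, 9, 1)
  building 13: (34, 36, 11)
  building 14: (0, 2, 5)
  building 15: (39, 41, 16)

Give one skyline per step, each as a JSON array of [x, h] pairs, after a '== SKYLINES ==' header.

== SKYLINES ==
[[0,19],[16,0]]
[[0,19],[16,0],[29,19],[35,0]]
[[0,19],[16,0],[29,19],[39,0]]
[[0,19],[5,20],[9,19],[16,0],[29,19],[39,0]]
[[0,19],[5,20],[9,19],[16,0],[29,19],[39,0]]
[[0,19],[5,20],[9,19],[16,0],[29,19],[39,0]]
[[0,19],[5,20],[9,19],[16,0],[29,19],[39,0]]
[[0,19],[5,20],[9,19],[16,0],[29,19],[39,0]]
[[0,19],[5,20],[9,19],[16,0],[29,19],[39,0]]
[[0,19],[5,20],[9,19],[16,0],[29,19],[39,0]]
[[0,19],[5,20],[9,19],[16,0],[29,19],[44,0]]
[[0,19],[5,20],[9,19],[16,0],[29,19],[44,0]]
[[0,19],[5,20],[9,19],[16,0],[29,19],[44,0]]
[[0,19],[5,20],[9,19],[16,0],[29,19],[44,0]]
[[0,19],[5,20],[9,19],[16,0],[29,19],[44,0]]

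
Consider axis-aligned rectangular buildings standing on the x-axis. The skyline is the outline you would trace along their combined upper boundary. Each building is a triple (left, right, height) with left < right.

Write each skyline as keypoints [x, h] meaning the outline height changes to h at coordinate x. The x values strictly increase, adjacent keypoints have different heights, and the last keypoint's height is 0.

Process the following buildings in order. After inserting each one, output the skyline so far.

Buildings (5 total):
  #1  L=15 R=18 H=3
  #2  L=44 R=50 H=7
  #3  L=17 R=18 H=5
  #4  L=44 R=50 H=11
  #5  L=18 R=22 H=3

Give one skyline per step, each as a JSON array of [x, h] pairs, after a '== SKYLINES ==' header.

== SKYLINES ==
[[15,3],[18,0]]
[[15,3],[18,0],[44,7],[50,0]]
[[15,3],[17,5],[18,0],[44,7],[50,0]]
[[15,3],[17,5],[18,0],[44,11],[50,0]]
[[15,3],[17,5],[18,3],[22,0],[44,11],[50,0]]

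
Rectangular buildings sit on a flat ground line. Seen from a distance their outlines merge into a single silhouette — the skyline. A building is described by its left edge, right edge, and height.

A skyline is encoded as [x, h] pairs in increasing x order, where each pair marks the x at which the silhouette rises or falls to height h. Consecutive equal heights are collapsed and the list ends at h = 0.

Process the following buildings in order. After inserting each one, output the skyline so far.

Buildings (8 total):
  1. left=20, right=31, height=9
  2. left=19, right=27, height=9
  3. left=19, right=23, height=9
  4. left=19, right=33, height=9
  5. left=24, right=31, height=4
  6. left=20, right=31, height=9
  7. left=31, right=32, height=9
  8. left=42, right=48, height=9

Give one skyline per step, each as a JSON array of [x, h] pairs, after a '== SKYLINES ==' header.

== SKYLINES ==
[[20,9],[31,0]]
[[19,9],[31,0]]
[[19,9],[31,0]]
[[19,9],[33,0]]
[[19,9],[33,0]]
[[19,9],[33,0]]
[[19,9],[33,0]]
[[19,9],[33,0],[42,9],[48,0]]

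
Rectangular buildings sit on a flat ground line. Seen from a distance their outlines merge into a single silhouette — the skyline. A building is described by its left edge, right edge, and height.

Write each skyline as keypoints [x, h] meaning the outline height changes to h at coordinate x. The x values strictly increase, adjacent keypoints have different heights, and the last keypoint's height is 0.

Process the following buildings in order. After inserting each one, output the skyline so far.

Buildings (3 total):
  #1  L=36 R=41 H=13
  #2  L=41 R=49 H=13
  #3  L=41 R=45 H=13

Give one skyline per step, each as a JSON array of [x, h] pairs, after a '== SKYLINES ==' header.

== SKYLINES ==
[[36,13],[41,0]]
[[36,13],[49,0]]
[[36,13],[49,0]]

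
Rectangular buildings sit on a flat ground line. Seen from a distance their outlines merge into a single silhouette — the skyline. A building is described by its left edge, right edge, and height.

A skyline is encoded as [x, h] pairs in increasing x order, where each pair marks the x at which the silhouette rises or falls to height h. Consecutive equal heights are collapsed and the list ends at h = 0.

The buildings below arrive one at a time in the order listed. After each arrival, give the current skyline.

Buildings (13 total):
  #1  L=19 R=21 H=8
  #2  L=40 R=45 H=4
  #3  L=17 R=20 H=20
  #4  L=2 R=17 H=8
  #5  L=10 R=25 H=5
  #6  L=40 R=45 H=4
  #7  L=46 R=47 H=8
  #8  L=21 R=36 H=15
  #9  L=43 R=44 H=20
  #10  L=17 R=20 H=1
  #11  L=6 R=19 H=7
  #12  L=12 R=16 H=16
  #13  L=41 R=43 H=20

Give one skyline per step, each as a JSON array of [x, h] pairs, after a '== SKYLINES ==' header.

== SKYLINES ==
[[19,8],[21,0]]
[[19,8],[21,0],[40,4],[45,0]]
[[17,20],[20,8],[21,0],[40,4],[45,0]]
[[2,8],[17,20],[20,8],[21,0],[40,4],[45,0]]
[[2,8],[17,20],[20,8],[21,5],[25,0],[40,4],[45,0]]
[[2,8],[17,20],[20,8],[21,5],[25,0],[40,4],[45,0]]
[[2,8],[17,20],[20,8],[21,5],[25,0],[40,4],[45,0],[46,8],[47,0]]
[[2,8],[17,20],[20,8],[21,15],[36,0],[40,4],[45,0],[46,8],[47,0]]
[[2,8],[17,20],[20,8],[21,15],[36,0],[40,4],[43,20],[44,4],[45,0],[46,8],[47,0]]
[[2,8],[17,20],[20,8],[21,15],[36,0],[40,4],[43,20],[44,4],[45,0],[46,8],[47,0]]
[[2,8],[17,20],[20,8],[21,15],[36,0],[40,4],[43,20],[44,4],[45,0],[46,8],[47,0]]
[[2,8],[12,16],[16,8],[17,20],[20,8],[21,15],[36,0],[40,4],[43,20],[44,4],[45,0],[46,8],[47,0]]
[[2,8],[12,16],[16,8],[17,20],[20,8],[21,15],[36,0],[40,4],[41,20],[44,4],[45,0],[46,8],[47,0]]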